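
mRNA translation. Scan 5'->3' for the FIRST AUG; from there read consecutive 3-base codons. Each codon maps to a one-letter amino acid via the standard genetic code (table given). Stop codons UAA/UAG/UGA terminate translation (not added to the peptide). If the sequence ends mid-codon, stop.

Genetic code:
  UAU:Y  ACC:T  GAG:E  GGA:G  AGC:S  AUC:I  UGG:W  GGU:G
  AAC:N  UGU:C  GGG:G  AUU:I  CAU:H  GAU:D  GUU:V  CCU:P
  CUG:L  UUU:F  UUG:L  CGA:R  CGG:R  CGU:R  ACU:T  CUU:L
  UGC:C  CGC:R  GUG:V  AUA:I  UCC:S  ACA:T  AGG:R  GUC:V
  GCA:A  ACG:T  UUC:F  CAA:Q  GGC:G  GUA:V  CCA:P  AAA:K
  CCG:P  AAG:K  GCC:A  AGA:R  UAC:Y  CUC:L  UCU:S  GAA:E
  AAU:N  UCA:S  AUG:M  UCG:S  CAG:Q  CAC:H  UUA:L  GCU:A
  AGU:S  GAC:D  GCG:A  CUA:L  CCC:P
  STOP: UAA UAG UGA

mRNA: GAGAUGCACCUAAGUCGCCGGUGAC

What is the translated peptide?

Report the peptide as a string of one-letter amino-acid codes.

Answer: MHLSRR

Derivation:
start AUG at pos 3
pos 3: AUG -> M; peptide=M
pos 6: CAC -> H; peptide=MH
pos 9: CUA -> L; peptide=MHL
pos 12: AGU -> S; peptide=MHLS
pos 15: CGC -> R; peptide=MHLSR
pos 18: CGG -> R; peptide=MHLSRR
pos 21: UGA -> STOP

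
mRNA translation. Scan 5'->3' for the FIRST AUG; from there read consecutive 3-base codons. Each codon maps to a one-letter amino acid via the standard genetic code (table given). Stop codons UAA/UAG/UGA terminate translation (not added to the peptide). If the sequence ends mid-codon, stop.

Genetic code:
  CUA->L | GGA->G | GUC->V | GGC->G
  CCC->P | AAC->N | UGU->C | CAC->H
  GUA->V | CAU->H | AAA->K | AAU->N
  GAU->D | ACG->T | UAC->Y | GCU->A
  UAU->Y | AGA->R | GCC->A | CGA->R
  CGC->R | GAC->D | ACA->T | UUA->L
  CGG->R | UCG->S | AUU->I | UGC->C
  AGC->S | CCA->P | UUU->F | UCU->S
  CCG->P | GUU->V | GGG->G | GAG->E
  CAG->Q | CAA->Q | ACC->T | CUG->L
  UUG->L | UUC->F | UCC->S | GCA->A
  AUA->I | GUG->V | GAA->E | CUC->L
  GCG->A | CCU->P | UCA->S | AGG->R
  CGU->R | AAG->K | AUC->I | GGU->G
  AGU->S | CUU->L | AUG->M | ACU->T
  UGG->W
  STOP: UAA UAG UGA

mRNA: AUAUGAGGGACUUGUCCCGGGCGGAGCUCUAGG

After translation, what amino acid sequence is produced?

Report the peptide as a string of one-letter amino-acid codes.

Answer: MRDLSRAEL

Derivation:
start AUG at pos 2
pos 2: AUG -> M; peptide=M
pos 5: AGG -> R; peptide=MR
pos 8: GAC -> D; peptide=MRD
pos 11: UUG -> L; peptide=MRDL
pos 14: UCC -> S; peptide=MRDLS
pos 17: CGG -> R; peptide=MRDLSR
pos 20: GCG -> A; peptide=MRDLSRA
pos 23: GAG -> E; peptide=MRDLSRAE
pos 26: CUC -> L; peptide=MRDLSRAEL
pos 29: UAG -> STOP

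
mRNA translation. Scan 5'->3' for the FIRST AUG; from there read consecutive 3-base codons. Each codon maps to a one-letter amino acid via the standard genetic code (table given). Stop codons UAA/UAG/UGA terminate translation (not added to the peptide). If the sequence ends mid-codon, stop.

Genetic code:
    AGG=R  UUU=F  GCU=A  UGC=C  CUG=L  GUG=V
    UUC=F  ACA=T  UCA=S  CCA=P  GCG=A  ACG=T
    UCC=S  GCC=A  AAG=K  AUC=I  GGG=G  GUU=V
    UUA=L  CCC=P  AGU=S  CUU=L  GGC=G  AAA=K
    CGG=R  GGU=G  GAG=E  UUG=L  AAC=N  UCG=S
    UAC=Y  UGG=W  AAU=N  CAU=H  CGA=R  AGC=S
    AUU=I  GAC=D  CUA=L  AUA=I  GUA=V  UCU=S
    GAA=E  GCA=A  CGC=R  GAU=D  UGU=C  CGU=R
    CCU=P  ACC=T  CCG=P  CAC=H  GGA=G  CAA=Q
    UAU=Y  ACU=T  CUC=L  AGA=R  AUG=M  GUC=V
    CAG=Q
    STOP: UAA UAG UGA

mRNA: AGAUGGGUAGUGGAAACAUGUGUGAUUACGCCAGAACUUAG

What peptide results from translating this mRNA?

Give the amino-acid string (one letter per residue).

Answer: MGSGNMCDYART

Derivation:
start AUG at pos 2
pos 2: AUG -> M; peptide=M
pos 5: GGU -> G; peptide=MG
pos 8: AGU -> S; peptide=MGS
pos 11: GGA -> G; peptide=MGSG
pos 14: AAC -> N; peptide=MGSGN
pos 17: AUG -> M; peptide=MGSGNM
pos 20: UGU -> C; peptide=MGSGNMC
pos 23: GAU -> D; peptide=MGSGNMCD
pos 26: UAC -> Y; peptide=MGSGNMCDY
pos 29: GCC -> A; peptide=MGSGNMCDYA
pos 32: AGA -> R; peptide=MGSGNMCDYAR
pos 35: ACU -> T; peptide=MGSGNMCDYART
pos 38: UAG -> STOP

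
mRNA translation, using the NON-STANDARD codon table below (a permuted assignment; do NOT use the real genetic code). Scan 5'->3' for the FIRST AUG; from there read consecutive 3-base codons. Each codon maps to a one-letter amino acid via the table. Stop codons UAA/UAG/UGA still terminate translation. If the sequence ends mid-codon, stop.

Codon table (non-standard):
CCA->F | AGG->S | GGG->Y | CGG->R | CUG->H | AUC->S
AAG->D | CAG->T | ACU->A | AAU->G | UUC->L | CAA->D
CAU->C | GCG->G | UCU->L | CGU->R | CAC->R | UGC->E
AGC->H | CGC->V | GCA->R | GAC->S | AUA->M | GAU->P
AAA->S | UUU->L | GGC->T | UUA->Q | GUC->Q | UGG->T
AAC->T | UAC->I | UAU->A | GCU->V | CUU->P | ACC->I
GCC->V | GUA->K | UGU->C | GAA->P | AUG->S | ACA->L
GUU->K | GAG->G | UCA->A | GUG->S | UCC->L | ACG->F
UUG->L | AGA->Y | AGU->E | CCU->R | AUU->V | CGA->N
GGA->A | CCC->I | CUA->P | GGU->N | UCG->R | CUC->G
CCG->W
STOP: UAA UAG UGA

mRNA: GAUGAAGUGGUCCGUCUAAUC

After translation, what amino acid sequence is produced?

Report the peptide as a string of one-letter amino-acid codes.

Answer: SDTLQ

Derivation:
start AUG at pos 1
pos 1: AUG -> S; peptide=S
pos 4: AAG -> D; peptide=SD
pos 7: UGG -> T; peptide=SDT
pos 10: UCC -> L; peptide=SDTL
pos 13: GUC -> Q; peptide=SDTLQ
pos 16: UAA -> STOP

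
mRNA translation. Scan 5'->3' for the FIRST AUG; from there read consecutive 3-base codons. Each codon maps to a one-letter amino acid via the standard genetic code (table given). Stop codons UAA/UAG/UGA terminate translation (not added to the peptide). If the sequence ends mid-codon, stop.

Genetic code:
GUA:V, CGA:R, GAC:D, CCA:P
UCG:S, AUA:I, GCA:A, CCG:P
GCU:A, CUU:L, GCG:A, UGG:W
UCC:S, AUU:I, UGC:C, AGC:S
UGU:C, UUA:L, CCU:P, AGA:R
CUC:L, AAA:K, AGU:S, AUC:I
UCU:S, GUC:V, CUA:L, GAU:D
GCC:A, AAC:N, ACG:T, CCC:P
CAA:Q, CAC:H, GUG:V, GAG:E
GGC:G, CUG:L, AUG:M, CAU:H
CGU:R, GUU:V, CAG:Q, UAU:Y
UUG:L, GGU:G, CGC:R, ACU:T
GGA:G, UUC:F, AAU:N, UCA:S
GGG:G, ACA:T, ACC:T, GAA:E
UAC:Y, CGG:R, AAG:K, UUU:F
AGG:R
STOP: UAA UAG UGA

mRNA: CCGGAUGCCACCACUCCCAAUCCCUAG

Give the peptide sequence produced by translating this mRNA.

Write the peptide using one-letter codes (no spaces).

start AUG at pos 4
pos 4: AUG -> M; peptide=M
pos 7: CCA -> P; peptide=MP
pos 10: CCA -> P; peptide=MPP
pos 13: CUC -> L; peptide=MPPL
pos 16: CCA -> P; peptide=MPPLP
pos 19: AUC -> I; peptide=MPPLPI
pos 22: CCU -> P; peptide=MPPLPIP
pos 25: only 2 nt remain (<3), stop (end of mRNA)

Answer: MPPLPIP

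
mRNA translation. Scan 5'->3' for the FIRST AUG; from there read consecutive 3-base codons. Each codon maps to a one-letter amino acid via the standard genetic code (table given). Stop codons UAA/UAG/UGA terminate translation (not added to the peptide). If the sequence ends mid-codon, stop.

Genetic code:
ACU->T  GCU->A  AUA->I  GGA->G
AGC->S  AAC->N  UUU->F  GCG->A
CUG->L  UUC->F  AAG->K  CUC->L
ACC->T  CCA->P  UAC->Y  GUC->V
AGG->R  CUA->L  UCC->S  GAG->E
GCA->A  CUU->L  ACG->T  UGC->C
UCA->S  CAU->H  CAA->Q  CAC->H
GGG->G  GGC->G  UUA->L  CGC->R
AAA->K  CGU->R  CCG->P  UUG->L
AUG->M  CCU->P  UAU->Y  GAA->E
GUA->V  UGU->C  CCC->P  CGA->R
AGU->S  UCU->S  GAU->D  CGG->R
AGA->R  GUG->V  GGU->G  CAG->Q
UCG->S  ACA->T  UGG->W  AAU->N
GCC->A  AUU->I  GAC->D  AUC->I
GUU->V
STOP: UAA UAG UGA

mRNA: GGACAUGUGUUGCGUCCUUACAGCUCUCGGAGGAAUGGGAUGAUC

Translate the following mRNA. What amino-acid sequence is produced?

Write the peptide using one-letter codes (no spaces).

Answer: MCCVLTALGGMG

Derivation:
start AUG at pos 4
pos 4: AUG -> M; peptide=M
pos 7: UGU -> C; peptide=MC
pos 10: UGC -> C; peptide=MCC
pos 13: GUC -> V; peptide=MCCV
pos 16: CUU -> L; peptide=MCCVL
pos 19: ACA -> T; peptide=MCCVLT
pos 22: GCU -> A; peptide=MCCVLTA
pos 25: CUC -> L; peptide=MCCVLTAL
pos 28: GGA -> G; peptide=MCCVLTALG
pos 31: GGA -> G; peptide=MCCVLTALGG
pos 34: AUG -> M; peptide=MCCVLTALGGM
pos 37: GGA -> G; peptide=MCCVLTALGGMG
pos 40: UGA -> STOP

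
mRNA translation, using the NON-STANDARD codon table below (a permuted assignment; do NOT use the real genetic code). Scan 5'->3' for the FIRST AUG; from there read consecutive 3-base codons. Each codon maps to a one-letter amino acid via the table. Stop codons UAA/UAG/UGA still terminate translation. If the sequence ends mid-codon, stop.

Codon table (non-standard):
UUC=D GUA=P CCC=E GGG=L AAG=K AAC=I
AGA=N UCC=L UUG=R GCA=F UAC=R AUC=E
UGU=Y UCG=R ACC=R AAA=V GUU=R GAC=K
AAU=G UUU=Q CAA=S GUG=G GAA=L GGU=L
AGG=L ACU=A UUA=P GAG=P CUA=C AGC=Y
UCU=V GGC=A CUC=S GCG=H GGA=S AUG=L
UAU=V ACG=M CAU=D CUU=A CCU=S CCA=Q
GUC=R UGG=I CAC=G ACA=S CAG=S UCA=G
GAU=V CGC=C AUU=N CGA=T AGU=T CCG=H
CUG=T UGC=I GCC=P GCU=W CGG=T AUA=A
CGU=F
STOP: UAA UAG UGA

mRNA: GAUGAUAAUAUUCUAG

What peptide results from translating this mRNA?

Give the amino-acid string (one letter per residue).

Answer: LAAD

Derivation:
start AUG at pos 1
pos 1: AUG -> L; peptide=L
pos 4: AUA -> A; peptide=LA
pos 7: AUA -> A; peptide=LAA
pos 10: UUC -> D; peptide=LAAD
pos 13: UAG -> STOP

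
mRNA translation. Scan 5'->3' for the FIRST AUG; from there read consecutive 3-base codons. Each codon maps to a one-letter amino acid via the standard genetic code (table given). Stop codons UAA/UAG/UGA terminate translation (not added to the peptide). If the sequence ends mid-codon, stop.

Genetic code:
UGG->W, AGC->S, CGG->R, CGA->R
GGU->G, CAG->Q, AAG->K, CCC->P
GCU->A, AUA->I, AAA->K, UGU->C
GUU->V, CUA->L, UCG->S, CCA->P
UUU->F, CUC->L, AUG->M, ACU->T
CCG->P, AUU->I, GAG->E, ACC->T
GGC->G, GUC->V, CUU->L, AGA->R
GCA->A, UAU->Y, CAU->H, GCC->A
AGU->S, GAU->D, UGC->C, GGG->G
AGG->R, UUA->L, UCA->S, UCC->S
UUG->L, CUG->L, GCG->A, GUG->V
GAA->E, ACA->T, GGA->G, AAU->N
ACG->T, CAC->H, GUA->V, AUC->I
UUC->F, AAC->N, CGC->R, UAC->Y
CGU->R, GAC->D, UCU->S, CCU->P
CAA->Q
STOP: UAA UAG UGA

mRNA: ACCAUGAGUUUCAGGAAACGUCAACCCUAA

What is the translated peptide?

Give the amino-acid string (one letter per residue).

Answer: MSFRKRQP

Derivation:
start AUG at pos 3
pos 3: AUG -> M; peptide=M
pos 6: AGU -> S; peptide=MS
pos 9: UUC -> F; peptide=MSF
pos 12: AGG -> R; peptide=MSFR
pos 15: AAA -> K; peptide=MSFRK
pos 18: CGU -> R; peptide=MSFRKR
pos 21: CAA -> Q; peptide=MSFRKRQ
pos 24: CCC -> P; peptide=MSFRKRQP
pos 27: UAA -> STOP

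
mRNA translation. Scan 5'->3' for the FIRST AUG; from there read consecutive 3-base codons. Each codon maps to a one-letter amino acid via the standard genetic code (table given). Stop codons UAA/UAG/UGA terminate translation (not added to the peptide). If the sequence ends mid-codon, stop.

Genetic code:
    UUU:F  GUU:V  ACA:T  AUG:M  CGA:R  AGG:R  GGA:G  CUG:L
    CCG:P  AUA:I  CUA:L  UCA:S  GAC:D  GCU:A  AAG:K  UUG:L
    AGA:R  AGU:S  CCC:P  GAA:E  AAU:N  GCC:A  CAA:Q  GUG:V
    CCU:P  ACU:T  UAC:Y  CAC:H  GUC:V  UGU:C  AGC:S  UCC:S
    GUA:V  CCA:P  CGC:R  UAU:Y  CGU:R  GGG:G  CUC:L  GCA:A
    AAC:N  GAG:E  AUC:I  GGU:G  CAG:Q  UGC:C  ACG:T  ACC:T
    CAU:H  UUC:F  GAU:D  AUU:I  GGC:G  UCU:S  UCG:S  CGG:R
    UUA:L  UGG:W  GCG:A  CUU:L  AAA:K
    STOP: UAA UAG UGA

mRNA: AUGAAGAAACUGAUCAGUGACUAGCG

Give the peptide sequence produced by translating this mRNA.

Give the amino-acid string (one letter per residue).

start AUG at pos 0
pos 0: AUG -> M; peptide=M
pos 3: AAG -> K; peptide=MK
pos 6: AAA -> K; peptide=MKK
pos 9: CUG -> L; peptide=MKKL
pos 12: AUC -> I; peptide=MKKLI
pos 15: AGU -> S; peptide=MKKLIS
pos 18: GAC -> D; peptide=MKKLISD
pos 21: UAG -> STOP

Answer: MKKLISD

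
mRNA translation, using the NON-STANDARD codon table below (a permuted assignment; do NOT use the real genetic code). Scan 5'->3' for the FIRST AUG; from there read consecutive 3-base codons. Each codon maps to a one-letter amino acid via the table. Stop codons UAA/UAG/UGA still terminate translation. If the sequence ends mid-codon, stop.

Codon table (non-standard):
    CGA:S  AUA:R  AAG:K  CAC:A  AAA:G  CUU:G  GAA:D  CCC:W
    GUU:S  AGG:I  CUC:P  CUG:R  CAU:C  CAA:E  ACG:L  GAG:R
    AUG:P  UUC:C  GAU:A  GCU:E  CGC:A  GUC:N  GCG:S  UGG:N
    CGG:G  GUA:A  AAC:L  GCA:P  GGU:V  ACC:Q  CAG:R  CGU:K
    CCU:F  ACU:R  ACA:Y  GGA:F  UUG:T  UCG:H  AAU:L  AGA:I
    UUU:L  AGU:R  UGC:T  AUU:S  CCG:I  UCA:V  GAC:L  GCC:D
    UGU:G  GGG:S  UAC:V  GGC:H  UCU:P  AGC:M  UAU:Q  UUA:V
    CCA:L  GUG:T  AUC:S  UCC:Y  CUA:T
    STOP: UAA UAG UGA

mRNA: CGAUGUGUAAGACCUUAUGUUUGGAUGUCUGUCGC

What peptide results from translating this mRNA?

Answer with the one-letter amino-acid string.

Answer: PGKQVGTANGA

Derivation:
start AUG at pos 2
pos 2: AUG -> P; peptide=P
pos 5: UGU -> G; peptide=PG
pos 8: AAG -> K; peptide=PGK
pos 11: ACC -> Q; peptide=PGKQ
pos 14: UUA -> V; peptide=PGKQV
pos 17: UGU -> G; peptide=PGKQVG
pos 20: UUG -> T; peptide=PGKQVGT
pos 23: GAU -> A; peptide=PGKQVGTA
pos 26: GUC -> N; peptide=PGKQVGTAN
pos 29: UGU -> G; peptide=PGKQVGTANG
pos 32: CGC -> A; peptide=PGKQVGTANGA
pos 35: only 0 nt remain (<3), stop (end of mRNA)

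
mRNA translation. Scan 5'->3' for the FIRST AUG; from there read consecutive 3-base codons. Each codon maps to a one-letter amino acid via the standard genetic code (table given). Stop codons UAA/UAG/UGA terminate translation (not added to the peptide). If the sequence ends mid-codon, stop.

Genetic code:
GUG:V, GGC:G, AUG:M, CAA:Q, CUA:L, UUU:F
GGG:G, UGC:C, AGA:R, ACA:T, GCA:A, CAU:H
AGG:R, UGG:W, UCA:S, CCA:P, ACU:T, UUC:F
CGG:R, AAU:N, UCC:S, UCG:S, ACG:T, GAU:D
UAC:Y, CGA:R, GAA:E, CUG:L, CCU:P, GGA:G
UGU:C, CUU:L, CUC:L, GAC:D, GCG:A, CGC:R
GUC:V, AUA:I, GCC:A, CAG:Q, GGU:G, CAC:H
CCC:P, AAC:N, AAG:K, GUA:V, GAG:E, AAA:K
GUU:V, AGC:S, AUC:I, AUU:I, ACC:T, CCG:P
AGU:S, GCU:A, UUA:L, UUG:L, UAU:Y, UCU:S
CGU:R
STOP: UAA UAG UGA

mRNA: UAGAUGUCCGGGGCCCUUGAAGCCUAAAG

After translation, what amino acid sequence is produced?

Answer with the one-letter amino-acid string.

Answer: MSGALEA

Derivation:
start AUG at pos 3
pos 3: AUG -> M; peptide=M
pos 6: UCC -> S; peptide=MS
pos 9: GGG -> G; peptide=MSG
pos 12: GCC -> A; peptide=MSGA
pos 15: CUU -> L; peptide=MSGAL
pos 18: GAA -> E; peptide=MSGALE
pos 21: GCC -> A; peptide=MSGALEA
pos 24: UAA -> STOP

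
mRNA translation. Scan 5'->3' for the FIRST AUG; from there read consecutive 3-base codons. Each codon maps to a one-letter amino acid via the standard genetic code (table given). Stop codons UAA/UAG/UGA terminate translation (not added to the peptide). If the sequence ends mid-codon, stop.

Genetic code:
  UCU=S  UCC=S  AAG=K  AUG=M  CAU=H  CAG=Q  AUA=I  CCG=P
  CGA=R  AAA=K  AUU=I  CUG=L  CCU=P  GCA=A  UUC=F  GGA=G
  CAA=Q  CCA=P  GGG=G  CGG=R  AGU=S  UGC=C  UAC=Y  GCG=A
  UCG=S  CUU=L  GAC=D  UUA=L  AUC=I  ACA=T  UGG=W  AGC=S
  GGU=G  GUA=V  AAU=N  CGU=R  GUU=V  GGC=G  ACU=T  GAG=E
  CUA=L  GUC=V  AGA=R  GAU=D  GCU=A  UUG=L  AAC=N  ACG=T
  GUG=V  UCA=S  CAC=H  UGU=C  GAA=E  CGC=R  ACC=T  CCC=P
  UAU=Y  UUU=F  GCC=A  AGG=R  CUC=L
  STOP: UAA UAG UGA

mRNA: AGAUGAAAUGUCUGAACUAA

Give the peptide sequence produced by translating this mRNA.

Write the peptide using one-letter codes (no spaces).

start AUG at pos 2
pos 2: AUG -> M; peptide=M
pos 5: AAA -> K; peptide=MK
pos 8: UGU -> C; peptide=MKC
pos 11: CUG -> L; peptide=MKCL
pos 14: AAC -> N; peptide=MKCLN
pos 17: UAA -> STOP

Answer: MKCLN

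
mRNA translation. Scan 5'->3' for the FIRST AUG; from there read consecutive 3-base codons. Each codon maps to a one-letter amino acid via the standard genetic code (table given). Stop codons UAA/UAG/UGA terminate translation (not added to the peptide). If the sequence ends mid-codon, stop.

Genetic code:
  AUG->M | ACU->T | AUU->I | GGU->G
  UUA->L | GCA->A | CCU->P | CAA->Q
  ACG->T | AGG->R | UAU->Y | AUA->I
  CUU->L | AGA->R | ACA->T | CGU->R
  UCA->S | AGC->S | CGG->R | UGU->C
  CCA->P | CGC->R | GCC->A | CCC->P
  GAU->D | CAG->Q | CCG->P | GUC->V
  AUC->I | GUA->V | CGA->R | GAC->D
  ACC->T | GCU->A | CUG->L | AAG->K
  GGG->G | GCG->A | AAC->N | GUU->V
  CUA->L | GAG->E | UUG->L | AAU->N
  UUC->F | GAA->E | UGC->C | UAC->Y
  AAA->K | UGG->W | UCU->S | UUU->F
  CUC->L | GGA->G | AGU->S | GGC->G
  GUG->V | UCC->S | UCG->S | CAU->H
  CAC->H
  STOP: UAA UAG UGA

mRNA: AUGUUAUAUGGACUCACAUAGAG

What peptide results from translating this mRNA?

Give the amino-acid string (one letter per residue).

Answer: MLYGLT

Derivation:
start AUG at pos 0
pos 0: AUG -> M; peptide=M
pos 3: UUA -> L; peptide=ML
pos 6: UAU -> Y; peptide=MLY
pos 9: GGA -> G; peptide=MLYG
pos 12: CUC -> L; peptide=MLYGL
pos 15: ACA -> T; peptide=MLYGLT
pos 18: UAG -> STOP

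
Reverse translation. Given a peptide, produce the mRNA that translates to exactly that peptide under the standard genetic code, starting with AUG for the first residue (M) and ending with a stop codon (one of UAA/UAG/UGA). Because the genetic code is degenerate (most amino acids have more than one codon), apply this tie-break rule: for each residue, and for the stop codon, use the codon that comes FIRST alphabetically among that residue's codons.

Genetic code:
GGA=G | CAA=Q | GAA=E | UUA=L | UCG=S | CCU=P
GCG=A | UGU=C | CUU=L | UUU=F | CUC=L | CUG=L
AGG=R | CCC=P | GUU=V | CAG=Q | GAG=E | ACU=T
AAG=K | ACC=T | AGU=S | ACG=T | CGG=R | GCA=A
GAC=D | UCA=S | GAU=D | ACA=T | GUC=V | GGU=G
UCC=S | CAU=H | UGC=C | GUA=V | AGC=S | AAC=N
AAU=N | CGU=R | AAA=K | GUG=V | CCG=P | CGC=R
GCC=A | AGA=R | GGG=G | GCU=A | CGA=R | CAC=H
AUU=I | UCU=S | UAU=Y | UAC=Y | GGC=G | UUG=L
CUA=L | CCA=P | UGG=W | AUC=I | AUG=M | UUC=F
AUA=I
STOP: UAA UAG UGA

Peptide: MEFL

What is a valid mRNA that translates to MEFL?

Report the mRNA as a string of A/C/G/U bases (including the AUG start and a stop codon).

Answer: mRNA: AUGGAAUUCCUAUAA

Derivation:
residue 1: M -> AUG (start codon)
residue 2: E codons sorted = GAA,GAG -> pick first = GAA
residue 3: F codons sorted = UUC,UUU -> pick first = UUC
residue 4: L codons sorted = CUA,CUC,CUG,CUU,UUA,UUG -> pick first = CUA
terminator: stop codons sorted = UAA,UAG,UGA -> pick first = UAA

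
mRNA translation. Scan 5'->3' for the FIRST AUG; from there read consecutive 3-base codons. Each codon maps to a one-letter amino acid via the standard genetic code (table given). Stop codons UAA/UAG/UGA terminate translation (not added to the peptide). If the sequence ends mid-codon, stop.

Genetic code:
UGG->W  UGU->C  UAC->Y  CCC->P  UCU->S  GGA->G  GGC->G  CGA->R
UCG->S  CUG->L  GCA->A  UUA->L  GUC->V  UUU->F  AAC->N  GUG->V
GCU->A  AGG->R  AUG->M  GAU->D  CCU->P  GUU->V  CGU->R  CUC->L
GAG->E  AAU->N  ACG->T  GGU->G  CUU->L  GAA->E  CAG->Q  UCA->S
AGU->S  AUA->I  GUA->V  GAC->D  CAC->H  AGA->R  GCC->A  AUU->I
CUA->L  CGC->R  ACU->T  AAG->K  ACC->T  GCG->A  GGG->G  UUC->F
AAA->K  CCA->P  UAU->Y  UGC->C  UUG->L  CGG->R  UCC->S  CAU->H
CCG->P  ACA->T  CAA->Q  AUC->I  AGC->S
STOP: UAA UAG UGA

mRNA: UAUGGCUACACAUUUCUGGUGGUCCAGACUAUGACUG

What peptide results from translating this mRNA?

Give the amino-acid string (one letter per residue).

start AUG at pos 1
pos 1: AUG -> M; peptide=M
pos 4: GCU -> A; peptide=MA
pos 7: ACA -> T; peptide=MAT
pos 10: CAU -> H; peptide=MATH
pos 13: UUC -> F; peptide=MATHF
pos 16: UGG -> W; peptide=MATHFW
pos 19: UGG -> W; peptide=MATHFWW
pos 22: UCC -> S; peptide=MATHFWWS
pos 25: AGA -> R; peptide=MATHFWWSR
pos 28: CUA -> L; peptide=MATHFWWSRL
pos 31: UGA -> STOP

Answer: MATHFWWSRL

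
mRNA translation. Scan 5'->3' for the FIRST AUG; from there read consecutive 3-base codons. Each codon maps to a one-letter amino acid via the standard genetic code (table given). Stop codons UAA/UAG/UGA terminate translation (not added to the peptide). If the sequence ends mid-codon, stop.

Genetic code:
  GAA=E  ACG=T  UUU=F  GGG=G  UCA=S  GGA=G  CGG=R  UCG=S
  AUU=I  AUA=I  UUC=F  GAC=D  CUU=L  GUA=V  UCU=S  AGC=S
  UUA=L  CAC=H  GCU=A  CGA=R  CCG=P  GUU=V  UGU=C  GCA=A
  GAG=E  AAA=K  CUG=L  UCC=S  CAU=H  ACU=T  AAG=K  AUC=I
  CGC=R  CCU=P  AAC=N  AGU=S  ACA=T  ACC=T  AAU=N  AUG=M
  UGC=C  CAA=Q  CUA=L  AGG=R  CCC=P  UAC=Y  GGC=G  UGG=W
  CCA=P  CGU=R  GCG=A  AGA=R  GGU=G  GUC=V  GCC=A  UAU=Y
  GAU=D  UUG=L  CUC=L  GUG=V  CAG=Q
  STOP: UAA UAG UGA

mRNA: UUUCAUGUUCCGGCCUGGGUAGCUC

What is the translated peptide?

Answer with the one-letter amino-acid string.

Answer: MFRPG

Derivation:
start AUG at pos 4
pos 4: AUG -> M; peptide=M
pos 7: UUC -> F; peptide=MF
pos 10: CGG -> R; peptide=MFR
pos 13: CCU -> P; peptide=MFRP
pos 16: GGG -> G; peptide=MFRPG
pos 19: UAG -> STOP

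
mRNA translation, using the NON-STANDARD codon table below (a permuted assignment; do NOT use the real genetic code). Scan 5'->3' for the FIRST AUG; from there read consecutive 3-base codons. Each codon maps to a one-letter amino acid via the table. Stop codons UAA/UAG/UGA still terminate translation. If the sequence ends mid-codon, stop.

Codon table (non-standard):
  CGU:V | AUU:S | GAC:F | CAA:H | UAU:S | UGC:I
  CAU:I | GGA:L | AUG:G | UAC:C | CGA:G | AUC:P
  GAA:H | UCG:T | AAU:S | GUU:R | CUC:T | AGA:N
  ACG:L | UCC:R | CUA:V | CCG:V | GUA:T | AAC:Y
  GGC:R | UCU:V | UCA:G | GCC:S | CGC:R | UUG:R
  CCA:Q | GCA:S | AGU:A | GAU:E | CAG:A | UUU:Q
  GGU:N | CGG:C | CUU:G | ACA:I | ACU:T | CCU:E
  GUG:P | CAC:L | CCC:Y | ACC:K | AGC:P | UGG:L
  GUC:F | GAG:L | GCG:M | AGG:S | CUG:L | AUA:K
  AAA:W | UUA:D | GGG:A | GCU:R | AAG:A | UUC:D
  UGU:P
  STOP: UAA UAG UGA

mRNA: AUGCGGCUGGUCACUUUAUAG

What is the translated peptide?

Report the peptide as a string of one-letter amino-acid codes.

start AUG at pos 0
pos 0: AUG -> G; peptide=G
pos 3: CGG -> C; peptide=GC
pos 6: CUG -> L; peptide=GCL
pos 9: GUC -> F; peptide=GCLF
pos 12: ACU -> T; peptide=GCLFT
pos 15: UUA -> D; peptide=GCLFTD
pos 18: UAG -> STOP

Answer: GCLFTD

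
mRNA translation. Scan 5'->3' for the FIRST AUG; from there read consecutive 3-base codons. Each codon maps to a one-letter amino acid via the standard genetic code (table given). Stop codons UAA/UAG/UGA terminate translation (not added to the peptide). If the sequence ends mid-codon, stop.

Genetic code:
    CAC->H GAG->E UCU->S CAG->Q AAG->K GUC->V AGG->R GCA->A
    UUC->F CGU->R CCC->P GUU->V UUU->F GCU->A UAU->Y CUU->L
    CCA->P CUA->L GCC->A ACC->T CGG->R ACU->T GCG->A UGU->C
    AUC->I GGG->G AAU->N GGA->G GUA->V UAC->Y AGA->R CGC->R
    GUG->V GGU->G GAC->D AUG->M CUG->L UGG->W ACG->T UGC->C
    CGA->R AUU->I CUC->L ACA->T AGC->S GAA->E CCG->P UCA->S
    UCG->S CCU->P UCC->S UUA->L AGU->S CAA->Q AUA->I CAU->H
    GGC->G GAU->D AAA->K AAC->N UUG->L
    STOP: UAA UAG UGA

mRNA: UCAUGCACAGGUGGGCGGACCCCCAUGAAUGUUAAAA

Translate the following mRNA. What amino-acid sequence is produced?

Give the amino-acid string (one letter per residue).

Answer: MHRWADPHEC

Derivation:
start AUG at pos 2
pos 2: AUG -> M; peptide=M
pos 5: CAC -> H; peptide=MH
pos 8: AGG -> R; peptide=MHR
pos 11: UGG -> W; peptide=MHRW
pos 14: GCG -> A; peptide=MHRWA
pos 17: GAC -> D; peptide=MHRWAD
pos 20: CCC -> P; peptide=MHRWADP
pos 23: CAU -> H; peptide=MHRWADPH
pos 26: GAA -> E; peptide=MHRWADPHE
pos 29: UGU -> C; peptide=MHRWADPHEC
pos 32: UAA -> STOP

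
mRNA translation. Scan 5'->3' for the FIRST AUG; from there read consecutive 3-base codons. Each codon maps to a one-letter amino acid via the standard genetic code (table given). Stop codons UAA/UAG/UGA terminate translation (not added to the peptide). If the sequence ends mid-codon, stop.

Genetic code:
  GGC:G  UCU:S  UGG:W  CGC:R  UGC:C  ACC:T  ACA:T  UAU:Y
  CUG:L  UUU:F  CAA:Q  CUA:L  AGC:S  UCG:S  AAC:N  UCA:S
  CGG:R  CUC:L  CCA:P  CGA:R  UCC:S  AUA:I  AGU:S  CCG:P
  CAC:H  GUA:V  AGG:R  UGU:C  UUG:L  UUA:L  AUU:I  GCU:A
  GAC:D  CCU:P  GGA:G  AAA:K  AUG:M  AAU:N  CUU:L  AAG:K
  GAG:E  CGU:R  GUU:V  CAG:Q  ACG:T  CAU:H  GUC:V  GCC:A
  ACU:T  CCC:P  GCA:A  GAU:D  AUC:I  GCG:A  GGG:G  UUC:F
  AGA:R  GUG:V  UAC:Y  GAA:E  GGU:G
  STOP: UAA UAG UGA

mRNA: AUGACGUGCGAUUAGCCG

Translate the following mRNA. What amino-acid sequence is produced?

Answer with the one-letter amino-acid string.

Answer: MTCD

Derivation:
start AUG at pos 0
pos 0: AUG -> M; peptide=M
pos 3: ACG -> T; peptide=MT
pos 6: UGC -> C; peptide=MTC
pos 9: GAU -> D; peptide=MTCD
pos 12: UAG -> STOP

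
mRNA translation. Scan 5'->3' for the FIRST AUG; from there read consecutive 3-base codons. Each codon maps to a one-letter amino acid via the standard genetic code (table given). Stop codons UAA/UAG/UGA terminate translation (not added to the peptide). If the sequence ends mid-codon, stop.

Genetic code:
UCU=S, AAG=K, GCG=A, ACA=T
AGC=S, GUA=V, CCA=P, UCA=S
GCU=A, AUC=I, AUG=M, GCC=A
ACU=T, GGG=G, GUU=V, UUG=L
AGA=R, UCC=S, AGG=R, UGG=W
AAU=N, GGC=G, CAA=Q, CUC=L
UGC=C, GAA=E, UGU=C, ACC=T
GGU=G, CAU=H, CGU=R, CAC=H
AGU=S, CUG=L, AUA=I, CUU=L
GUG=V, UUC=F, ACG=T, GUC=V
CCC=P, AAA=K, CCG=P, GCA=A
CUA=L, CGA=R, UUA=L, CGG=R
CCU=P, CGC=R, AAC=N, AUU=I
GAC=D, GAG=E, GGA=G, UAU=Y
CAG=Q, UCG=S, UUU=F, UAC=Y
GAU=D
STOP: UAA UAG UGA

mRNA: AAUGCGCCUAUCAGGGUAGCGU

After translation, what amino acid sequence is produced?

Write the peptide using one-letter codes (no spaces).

start AUG at pos 1
pos 1: AUG -> M; peptide=M
pos 4: CGC -> R; peptide=MR
pos 7: CUA -> L; peptide=MRL
pos 10: UCA -> S; peptide=MRLS
pos 13: GGG -> G; peptide=MRLSG
pos 16: UAG -> STOP

Answer: MRLSG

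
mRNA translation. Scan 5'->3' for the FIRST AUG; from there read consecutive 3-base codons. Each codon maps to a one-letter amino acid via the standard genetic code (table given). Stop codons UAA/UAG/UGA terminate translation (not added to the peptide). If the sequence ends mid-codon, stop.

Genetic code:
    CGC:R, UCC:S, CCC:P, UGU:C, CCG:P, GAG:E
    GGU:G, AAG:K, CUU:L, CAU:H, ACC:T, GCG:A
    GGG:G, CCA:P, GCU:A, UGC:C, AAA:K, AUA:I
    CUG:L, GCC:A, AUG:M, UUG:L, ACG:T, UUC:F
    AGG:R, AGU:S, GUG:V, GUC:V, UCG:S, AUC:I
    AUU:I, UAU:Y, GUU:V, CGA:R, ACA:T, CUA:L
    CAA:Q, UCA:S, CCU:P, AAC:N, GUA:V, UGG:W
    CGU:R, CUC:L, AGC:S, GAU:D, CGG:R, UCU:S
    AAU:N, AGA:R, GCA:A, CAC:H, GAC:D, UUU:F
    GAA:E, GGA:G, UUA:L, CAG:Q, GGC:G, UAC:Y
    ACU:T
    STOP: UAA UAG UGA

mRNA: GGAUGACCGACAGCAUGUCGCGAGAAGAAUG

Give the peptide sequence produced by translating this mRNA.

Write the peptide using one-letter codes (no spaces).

start AUG at pos 2
pos 2: AUG -> M; peptide=M
pos 5: ACC -> T; peptide=MT
pos 8: GAC -> D; peptide=MTD
pos 11: AGC -> S; peptide=MTDS
pos 14: AUG -> M; peptide=MTDSM
pos 17: UCG -> S; peptide=MTDSMS
pos 20: CGA -> R; peptide=MTDSMSR
pos 23: GAA -> E; peptide=MTDSMSRE
pos 26: GAA -> E; peptide=MTDSMSREE
pos 29: only 2 nt remain (<3), stop (end of mRNA)

Answer: MTDSMSREE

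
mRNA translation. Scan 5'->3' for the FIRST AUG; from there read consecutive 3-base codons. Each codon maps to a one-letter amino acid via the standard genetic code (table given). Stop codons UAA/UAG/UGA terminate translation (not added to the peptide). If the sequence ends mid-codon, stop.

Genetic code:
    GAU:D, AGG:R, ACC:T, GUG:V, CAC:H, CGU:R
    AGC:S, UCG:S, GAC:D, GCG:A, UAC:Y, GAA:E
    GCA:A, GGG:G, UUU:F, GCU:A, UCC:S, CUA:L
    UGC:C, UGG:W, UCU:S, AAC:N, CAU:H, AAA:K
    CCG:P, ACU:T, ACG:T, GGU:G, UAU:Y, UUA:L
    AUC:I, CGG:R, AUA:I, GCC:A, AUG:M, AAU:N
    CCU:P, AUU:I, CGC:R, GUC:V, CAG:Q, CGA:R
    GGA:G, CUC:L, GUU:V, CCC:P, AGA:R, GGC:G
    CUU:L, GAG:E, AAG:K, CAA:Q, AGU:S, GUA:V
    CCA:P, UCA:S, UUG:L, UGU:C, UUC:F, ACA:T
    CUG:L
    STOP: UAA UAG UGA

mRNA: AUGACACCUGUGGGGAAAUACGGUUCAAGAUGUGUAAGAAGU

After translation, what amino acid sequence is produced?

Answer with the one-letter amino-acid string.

start AUG at pos 0
pos 0: AUG -> M; peptide=M
pos 3: ACA -> T; peptide=MT
pos 6: CCU -> P; peptide=MTP
pos 9: GUG -> V; peptide=MTPV
pos 12: GGG -> G; peptide=MTPVG
pos 15: AAA -> K; peptide=MTPVGK
pos 18: UAC -> Y; peptide=MTPVGKY
pos 21: GGU -> G; peptide=MTPVGKYG
pos 24: UCA -> S; peptide=MTPVGKYGS
pos 27: AGA -> R; peptide=MTPVGKYGSR
pos 30: UGU -> C; peptide=MTPVGKYGSRC
pos 33: GUA -> V; peptide=MTPVGKYGSRCV
pos 36: AGA -> R; peptide=MTPVGKYGSRCVR
pos 39: AGU -> S; peptide=MTPVGKYGSRCVRS
pos 42: only 0 nt remain (<3), stop (end of mRNA)

Answer: MTPVGKYGSRCVRS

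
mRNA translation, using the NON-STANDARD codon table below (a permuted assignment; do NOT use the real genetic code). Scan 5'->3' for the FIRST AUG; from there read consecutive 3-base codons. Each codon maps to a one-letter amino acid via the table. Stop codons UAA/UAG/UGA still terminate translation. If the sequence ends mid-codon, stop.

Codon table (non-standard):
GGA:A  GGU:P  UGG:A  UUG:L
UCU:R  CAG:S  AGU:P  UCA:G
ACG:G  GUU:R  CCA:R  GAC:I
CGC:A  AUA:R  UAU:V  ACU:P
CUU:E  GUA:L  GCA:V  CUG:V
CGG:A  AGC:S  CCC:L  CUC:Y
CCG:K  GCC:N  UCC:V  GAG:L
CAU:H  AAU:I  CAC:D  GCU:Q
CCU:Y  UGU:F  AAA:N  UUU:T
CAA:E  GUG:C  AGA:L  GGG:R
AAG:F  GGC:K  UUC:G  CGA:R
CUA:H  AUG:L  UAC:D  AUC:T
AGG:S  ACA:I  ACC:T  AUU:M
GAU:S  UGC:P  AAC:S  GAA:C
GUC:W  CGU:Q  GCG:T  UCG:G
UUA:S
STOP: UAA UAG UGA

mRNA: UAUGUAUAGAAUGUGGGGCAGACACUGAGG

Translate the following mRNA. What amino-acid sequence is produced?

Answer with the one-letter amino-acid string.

Answer: LVLLAKLD

Derivation:
start AUG at pos 1
pos 1: AUG -> L; peptide=L
pos 4: UAU -> V; peptide=LV
pos 7: AGA -> L; peptide=LVL
pos 10: AUG -> L; peptide=LVLL
pos 13: UGG -> A; peptide=LVLLA
pos 16: GGC -> K; peptide=LVLLAK
pos 19: AGA -> L; peptide=LVLLAKL
pos 22: CAC -> D; peptide=LVLLAKLD
pos 25: UGA -> STOP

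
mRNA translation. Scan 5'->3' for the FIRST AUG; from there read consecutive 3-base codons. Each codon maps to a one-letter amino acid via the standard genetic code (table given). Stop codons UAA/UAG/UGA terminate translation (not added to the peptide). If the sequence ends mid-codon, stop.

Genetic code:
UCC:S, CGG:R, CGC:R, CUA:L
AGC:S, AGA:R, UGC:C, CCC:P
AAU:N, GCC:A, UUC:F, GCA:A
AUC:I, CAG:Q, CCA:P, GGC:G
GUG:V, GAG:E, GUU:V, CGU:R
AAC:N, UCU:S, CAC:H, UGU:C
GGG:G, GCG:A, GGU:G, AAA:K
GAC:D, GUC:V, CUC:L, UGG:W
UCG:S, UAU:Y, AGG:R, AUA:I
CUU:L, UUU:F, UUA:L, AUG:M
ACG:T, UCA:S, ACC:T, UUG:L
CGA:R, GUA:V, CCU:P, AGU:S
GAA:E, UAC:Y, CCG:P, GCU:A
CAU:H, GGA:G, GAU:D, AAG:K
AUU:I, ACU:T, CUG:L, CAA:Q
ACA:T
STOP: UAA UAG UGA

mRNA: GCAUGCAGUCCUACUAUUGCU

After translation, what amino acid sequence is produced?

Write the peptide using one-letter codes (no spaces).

Answer: MQSYYC

Derivation:
start AUG at pos 2
pos 2: AUG -> M; peptide=M
pos 5: CAG -> Q; peptide=MQ
pos 8: UCC -> S; peptide=MQS
pos 11: UAC -> Y; peptide=MQSY
pos 14: UAU -> Y; peptide=MQSYY
pos 17: UGC -> C; peptide=MQSYYC
pos 20: only 1 nt remain (<3), stop (end of mRNA)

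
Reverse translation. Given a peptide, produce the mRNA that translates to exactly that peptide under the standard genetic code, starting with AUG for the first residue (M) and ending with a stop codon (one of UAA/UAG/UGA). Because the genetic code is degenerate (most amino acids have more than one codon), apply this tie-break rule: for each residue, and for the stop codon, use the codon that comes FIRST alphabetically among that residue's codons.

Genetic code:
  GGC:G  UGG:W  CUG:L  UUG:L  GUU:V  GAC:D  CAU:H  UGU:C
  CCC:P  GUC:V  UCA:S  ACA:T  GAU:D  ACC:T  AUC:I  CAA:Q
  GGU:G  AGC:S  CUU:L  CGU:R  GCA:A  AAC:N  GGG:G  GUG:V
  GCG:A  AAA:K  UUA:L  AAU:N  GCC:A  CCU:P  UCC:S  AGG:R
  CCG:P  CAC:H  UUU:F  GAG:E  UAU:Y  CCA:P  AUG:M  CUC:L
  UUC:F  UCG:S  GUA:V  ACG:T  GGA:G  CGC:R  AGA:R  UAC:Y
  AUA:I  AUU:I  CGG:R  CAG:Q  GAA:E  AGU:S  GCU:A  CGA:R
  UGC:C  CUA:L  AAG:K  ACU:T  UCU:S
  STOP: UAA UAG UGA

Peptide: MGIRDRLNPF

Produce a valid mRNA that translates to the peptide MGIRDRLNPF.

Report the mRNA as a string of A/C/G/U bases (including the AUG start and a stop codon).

Answer: mRNA: AUGGGAAUAAGAGACAGACUAAACCCAUUCUAA

Derivation:
residue 1: M -> AUG (start codon)
residue 2: G codons sorted = GGA,GGC,GGG,GGU -> pick first = GGA
residue 3: I codons sorted = AUA,AUC,AUU -> pick first = AUA
residue 4: R codons sorted = AGA,AGG,CGA,CGC,CGG,CGU -> pick first = AGA
residue 5: D codons sorted = GAC,GAU -> pick first = GAC
residue 6: R codons sorted = AGA,AGG,CGA,CGC,CGG,CGU -> pick first = AGA
residue 7: L codons sorted = CUA,CUC,CUG,CUU,UUA,UUG -> pick first = CUA
residue 8: N codons sorted = AAC,AAU -> pick first = AAC
residue 9: P codons sorted = CCA,CCC,CCG,CCU -> pick first = CCA
residue 10: F codons sorted = UUC,UUU -> pick first = UUC
terminator: stop codons sorted = UAA,UAG,UGA -> pick first = UAA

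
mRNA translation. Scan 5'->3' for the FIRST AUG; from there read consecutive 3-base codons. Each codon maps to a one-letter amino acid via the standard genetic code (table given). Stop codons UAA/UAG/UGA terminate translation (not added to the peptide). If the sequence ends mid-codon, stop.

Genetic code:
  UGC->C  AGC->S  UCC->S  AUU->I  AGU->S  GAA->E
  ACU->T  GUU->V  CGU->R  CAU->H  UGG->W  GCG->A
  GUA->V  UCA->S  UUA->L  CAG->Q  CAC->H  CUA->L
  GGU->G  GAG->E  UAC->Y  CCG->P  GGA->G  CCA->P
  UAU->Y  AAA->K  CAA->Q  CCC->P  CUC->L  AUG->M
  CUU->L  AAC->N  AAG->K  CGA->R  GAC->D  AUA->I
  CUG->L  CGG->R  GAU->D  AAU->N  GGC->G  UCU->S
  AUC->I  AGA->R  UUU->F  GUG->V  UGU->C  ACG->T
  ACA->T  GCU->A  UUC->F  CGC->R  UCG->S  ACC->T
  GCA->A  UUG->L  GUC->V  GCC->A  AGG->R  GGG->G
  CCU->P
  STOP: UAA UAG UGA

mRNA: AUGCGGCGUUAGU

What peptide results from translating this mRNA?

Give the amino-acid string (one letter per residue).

Answer: MRR

Derivation:
start AUG at pos 0
pos 0: AUG -> M; peptide=M
pos 3: CGG -> R; peptide=MR
pos 6: CGU -> R; peptide=MRR
pos 9: UAG -> STOP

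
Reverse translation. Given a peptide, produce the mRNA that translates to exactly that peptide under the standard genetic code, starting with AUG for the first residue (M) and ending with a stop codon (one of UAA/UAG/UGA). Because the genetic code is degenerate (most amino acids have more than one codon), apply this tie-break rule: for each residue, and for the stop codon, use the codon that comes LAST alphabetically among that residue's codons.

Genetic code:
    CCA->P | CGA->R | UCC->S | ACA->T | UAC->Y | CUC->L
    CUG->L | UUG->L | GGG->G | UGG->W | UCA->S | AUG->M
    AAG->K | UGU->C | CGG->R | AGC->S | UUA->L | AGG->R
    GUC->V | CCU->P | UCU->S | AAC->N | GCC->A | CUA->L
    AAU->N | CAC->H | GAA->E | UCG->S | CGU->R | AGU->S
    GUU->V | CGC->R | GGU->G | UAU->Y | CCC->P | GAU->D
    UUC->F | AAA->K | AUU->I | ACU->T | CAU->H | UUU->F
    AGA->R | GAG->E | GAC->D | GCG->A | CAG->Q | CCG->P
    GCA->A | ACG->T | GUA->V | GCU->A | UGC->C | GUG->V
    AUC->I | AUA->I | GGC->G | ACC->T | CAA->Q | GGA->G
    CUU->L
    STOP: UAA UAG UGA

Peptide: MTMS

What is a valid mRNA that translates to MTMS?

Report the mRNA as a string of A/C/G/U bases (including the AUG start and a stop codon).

Answer: mRNA: AUGACUAUGUCUUGA

Derivation:
residue 1: M -> AUG (start codon)
residue 2: T codons sorted = ACA,ACC,ACG,ACU -> pick last = ACU
residue 3: M -> AUG (only codon)
residue 4: S codons sorted = AGC,AGU,UCA,UCC,UCG,UCU -> pick last = UCU
terminator: stop codons sorted = UAA,UAG,UGA -> pick last = UGA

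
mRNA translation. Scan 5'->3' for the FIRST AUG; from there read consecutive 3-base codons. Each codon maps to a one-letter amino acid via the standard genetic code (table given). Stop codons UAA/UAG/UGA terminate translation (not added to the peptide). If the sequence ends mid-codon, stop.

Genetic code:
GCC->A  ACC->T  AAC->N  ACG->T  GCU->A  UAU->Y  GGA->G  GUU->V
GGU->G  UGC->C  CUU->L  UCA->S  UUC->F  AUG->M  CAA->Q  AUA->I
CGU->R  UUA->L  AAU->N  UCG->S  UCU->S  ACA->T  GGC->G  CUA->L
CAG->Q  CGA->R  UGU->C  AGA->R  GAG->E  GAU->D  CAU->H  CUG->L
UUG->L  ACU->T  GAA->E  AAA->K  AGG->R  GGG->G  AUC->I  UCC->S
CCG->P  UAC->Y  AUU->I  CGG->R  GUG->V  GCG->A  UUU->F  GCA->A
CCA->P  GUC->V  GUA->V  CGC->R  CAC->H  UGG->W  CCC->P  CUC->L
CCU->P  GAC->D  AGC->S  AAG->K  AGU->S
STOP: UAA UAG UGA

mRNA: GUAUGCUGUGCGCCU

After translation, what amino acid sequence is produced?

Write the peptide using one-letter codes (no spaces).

Answer: MLCA

Derivation:
start AUG at pos 2
pos 2: AUG -> M; peptide=M
pos 5: CUG -> L; peptide=ML
pos 8: UGC -> C; peptide=MLC
pos 11: GCC -> A; peptide=MLCA
pos 14: only 1 nt remain (<3), stop (end of mRNA)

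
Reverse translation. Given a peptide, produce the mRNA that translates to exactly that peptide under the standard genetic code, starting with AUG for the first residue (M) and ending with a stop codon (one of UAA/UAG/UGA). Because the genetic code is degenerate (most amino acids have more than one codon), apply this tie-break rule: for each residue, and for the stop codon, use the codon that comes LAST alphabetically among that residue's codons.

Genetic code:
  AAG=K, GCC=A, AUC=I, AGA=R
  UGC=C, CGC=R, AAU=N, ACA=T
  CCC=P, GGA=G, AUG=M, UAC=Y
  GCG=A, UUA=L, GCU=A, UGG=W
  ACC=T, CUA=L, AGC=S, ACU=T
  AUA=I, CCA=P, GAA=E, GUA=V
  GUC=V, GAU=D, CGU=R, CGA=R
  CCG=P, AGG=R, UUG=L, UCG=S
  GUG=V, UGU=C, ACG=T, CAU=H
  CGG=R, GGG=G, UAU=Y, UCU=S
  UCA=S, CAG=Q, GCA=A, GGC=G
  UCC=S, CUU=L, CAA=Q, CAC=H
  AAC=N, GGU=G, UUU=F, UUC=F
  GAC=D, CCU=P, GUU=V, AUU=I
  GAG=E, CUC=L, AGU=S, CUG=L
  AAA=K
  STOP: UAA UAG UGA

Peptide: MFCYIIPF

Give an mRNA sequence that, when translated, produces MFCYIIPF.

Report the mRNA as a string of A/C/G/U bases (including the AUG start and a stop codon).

residue 1: M -> AUG (start codon)
residue 2: F codons sorted = UUC,UUU -> pick last = UUU
residue 3: C codons sorted = UGC,UGU -> pick last = UGU
residue 4: Y codons sorted = UAC,UAU -> pick last = UAU
residue 5: I codons sorted = AUA,AUC,AUU -> pick last = AUU
residue 6: I codons sorted = AUA,AUC,AUU -> pick last = AUU
residue 7: P codons sorted = CCA,CCC,CCG,CCU -> pick last = CCU
residue 8: F codons sorted = UUC,UUU -> pick last = UUU
terminator: stop codons sorted = UAA,UAG,UGA -> pick last = UGA

Answer: mRNA: AUGUUUUGUUAUAUUAUUCCUUUUUGA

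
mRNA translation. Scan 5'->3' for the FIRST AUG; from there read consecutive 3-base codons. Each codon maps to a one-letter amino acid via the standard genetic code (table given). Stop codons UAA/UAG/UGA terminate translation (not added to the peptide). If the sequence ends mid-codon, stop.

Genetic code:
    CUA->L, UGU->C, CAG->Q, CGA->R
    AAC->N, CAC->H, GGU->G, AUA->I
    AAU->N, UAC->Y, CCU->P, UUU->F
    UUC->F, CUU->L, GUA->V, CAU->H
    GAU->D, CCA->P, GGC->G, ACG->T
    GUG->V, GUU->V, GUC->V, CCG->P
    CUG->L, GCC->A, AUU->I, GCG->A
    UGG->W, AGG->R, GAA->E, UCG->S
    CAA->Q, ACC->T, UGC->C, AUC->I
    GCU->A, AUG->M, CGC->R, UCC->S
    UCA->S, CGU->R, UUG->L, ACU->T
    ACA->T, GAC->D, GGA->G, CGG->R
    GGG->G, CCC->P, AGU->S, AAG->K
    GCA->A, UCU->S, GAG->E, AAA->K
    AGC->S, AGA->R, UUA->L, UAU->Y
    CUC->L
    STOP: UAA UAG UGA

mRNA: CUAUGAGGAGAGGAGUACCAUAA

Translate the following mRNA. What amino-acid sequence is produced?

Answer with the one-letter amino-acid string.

start AUG at pos 2
pos 2: AUG -> M; peptide=M
pos 5: AGG -> R; peptide=MR
pos 8: AGA -> R; peptide=MRR
pos 11: GGA -> G; peptide=MRRG
pos 14: GUA -> V; peptide=MRRGV
pos 17: CCA -> P; peptide=MRRGVP
pos 20: UAA -> STOP

Answer: MRRGVP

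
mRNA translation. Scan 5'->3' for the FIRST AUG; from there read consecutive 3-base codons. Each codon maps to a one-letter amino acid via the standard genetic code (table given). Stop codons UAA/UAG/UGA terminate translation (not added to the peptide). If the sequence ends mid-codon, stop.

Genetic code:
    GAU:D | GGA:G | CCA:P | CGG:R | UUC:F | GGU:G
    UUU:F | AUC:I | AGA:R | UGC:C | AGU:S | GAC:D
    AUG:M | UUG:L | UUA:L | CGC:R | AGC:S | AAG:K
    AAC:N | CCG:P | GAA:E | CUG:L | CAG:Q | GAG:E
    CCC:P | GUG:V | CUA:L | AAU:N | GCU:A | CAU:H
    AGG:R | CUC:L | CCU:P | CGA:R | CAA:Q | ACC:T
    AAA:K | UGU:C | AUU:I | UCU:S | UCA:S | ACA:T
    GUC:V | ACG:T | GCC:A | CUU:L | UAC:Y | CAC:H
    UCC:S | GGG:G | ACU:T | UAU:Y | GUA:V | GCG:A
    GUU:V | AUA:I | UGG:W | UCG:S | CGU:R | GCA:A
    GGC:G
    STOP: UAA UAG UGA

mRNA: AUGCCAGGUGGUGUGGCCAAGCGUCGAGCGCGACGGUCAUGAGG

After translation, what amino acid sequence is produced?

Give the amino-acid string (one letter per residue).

start AUG at pos 0
pos 0: AUG -> M; peptide=M
pos 3: CCA -> P; peptide=MP
pos 6: GGU -> G; peptide=MPG
pos 9: GGU -> G; peptide=MPGG
pos 12: GUG -> V; peptide=MPGGV
pos 15: GCC -> A; peptide=MPGGVA
pos 18: AAG -> K; peptide=MPGGVAK
pos 21: CGU -> R; peptide=MPGGVAKR
pos 24: CGA -> R; peptide=MPGGVAKRR
pos 27: GCG -> A; peptide=MPGGVAKRRA
pos 30: CGA -> R; peptide=MPGGVAKRRAR
pos 33: CGG -> R; peptide=MPGGVAKRRARR
pos 36: UCA -> S; peptide=MPGGVAKRRARRS
pos 39: UGA -> STOP

Answer: MPGGVAKRRARRS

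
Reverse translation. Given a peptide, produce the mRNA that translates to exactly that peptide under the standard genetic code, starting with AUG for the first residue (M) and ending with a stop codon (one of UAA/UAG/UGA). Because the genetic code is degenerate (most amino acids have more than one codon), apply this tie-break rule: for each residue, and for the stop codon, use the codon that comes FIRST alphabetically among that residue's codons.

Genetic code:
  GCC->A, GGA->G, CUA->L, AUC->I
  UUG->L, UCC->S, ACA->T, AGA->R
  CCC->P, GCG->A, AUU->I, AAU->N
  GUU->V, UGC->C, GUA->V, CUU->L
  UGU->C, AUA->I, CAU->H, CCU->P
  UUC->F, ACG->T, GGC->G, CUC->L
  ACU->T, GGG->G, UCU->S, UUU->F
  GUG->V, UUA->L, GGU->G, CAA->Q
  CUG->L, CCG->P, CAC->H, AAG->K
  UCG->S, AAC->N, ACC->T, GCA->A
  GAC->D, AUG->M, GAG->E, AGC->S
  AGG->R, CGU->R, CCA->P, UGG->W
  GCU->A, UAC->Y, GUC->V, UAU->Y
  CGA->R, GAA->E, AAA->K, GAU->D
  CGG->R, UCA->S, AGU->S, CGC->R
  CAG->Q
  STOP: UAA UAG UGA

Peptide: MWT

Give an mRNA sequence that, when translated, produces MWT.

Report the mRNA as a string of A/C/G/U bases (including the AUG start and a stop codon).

residue 1: M -> AUG (start codon)
residue 2: W -> UGG (only codon)
residue 3: T codons sorted = ACA,ACC,ACG,ACU -> pick first = ACA
terminator: stop codons sorted = UAA,UAG,UGA -> pick first = UAA

Answer: mRNA: AUGUGGACAUAA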